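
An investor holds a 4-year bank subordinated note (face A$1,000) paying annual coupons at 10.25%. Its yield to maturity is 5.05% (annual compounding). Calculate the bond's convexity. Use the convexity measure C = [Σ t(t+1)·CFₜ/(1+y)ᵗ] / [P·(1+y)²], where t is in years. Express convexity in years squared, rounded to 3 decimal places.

With y = 0.0505:
  t   CF        PV=CF/(1+0.0505)^t    t·PV        t(t+1)·PV
  1       102.50        97.5726        97.5726         195.1452
  2       102.50        92.8820       185.7641         557.2922
  3       102.50        88.4170       265.2510       1,061.0038
  4     1,102.50       905.3039     3,621.2154      18,106.0772
  Σ                  1,184.1755     4,169.8031      19,919.5184
P = 1,184.1755.
Convexity = Σ t(t+1)·PV / [P·(1+y)²] = 19,919.5184 / (1,184.1755 × 1.103550) = 15.24301.

15.243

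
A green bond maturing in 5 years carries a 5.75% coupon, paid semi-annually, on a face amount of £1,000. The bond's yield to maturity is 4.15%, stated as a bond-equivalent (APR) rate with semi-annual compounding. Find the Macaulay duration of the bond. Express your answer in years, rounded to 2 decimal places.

Periodic yield y = 0.02075. Discount each cash flow and weight by its period:
  t   CF        PV=CF/(1+0.02075)^t    t·PV
  1        28.75        28.1656        28.1656
  2        28.75        27.5930        55.1860
  3        28.75        27.0321        81.0963
  4        28.75        26.4826       105.9303
  5        28.75        25.9442       129.7212
  6        28.75        25.4168       152.5010
  7        28.75        24.9002       174.3011
  8        28.75        24.3940       195.1519
  9        28.75        23.8981       215.0829
  10    1,028.75       837.7529     8,377.5294
  Σ                  1,071.5795     9,514.6657
Price P = Σ PV = 1,071.5795.
Macaulay duration = Σ(t·PV) / P = 9,514.6657 / 1,071.5795 = 8.87910 half-year periods.
In years: 8.87910 / 2 = 4.43955 years.

4.44 years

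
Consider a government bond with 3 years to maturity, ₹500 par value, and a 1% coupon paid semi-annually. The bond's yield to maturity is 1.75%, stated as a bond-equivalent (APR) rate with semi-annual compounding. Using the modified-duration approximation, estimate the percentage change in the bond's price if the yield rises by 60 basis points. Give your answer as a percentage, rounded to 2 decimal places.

Periodic yield y = 0.00875. Modified duration first:
  t   CF        PV=CF/(1+0.00875)^t    t·PV
  1         2.50         2.4783         2.4783
  2         2.50         2.4568         4.9136
  3         2.50         2.4355         7.3065
  4         2.50         2.4144         9.6575
  5         2.50         2.3934        11.9672
  6       502.50       476.9082     2,861.4491
  Σ                    489.0866     2,897.7723
P = 489.0866; D_Mac = 5.92486 half-year periods = 2.96243 yrs; D_mod = 2.96243/(1+0.00875) = 2.93674 yrs.
ΔP/P ≈ -D_mod · Δy = -2.93674 × (+0.006) = -0.017620 = -1.7620%.

-1.76%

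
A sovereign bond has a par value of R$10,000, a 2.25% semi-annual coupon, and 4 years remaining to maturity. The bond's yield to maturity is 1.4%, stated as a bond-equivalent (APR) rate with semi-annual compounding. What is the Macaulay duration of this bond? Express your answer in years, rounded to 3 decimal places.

Periodic yield y = 0.007. Discount each cash flow and weight by its period:
  t   CF        PV=CF/(1+0.007)^t    t·PV
  1       112.50       111.7180       111.7180
  2       112.50       110.9414       221.8828
  3       112.50       110.1702       330.5106
  4       112.50       109.4044       437.6175
  5       112.50       108.6439       543.2193
  6       112.50       107.8886       647.3318
  7       112.50       107.1387       749.9707
  8    10,112.50     9,563.6301    76,509.0408
  Σ                 10,329.5352    79,551.2913
Price P = Σ PV = 10,329.5352.
Macaulay duration = Σ(t·PV) / P = 79,551.2913 / 10,329.5352 = 7.70134 half-year periods.
In years: 7.70134 / 2 = 3.85067 years.

3.851 years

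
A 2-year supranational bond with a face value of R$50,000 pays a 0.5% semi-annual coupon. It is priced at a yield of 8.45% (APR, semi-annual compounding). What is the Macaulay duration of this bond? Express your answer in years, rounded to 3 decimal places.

Periodic yield y = 0.04225. Discount each cash flow and weight by its period:
  t   CF        PV=CF/(1+0.04225)^t    t·PV
  1       125.00       119.9328       119.9328
  2       125.00       115.0711       230.1422
  3       125.00       110.4064       331.2192
  4    50,125.00    42,478.2650   169,913.0602
  Σ                 42,823.6754   170,594.3544
Price P = Σ PV = 42,823.6754.
Macaulay duration = Σ(t·PV) / P = 170,594.3544 / 42,823.6754 = 3.98365 half-year periods.
In years: 3.98365 / 2 = 1.99182 years.

1.992 years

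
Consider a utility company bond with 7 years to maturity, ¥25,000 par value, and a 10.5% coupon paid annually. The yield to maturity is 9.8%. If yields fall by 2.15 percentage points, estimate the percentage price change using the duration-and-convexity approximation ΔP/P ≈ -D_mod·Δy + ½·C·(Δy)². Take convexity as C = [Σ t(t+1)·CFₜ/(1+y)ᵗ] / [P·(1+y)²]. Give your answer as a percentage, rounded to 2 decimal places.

With y = 0.098:
  t   CF        PV=CF/(1+0.098)^t    t·PV        t(t+1)·PV
  1     2,625.00     2,390.7104     2,390.7104       4,781.4208
  2     2,625.00     2,177.3319     4,354.6637      13,063.9912
  3     2,625.00     1,982.9981     5,948.9942      23,795.9766
  4     2,625.00     1,806.0092     7,224.0366      36,120.1831
  5     2,625.00     1,644.8171     8,224.0854      49,344.5124
  6     2,625.00     1,498.0119     8,988.0715      62,916.5003
  7    27,625.00    14,357.7341   100,504.1387     804,033.1092
  Σ                 25,857.6125   137,634.7004     994,055.6936
P = 25,857.6125; D_Mac = 5.32279 yrs; D_mod = 4.84772 yrs; C = 31.88729.
Duration effect: -4.84772 × (-0.0215) = +0.104226
Convexity effect: 0.5 × 31.88729 × (-0.0215)² = +0.0073699
ΔP/P ≈ +0.104226 + 0.0073699 = +0.111596 = +11.1596%.

+11.16%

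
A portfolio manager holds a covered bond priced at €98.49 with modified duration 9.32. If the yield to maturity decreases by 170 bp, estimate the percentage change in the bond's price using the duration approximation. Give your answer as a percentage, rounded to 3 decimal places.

+15.844%

Duration approximation: ΔP/P ≈ -D_mod · Δy = -9.32 × (-0.017) = +0.158440.
As a percentage: +15.8440%.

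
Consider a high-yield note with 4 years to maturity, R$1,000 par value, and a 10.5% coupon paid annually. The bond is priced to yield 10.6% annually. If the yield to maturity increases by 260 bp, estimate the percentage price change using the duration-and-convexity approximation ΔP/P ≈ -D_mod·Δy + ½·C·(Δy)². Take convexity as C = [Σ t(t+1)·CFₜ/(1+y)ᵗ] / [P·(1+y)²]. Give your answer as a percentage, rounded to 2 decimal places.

With y = 0.106:
  t   CF        PV=CF/(1+0.106)^t    t·PV        t(t+1)·PV
  1       105.00        94.9367        94.9367         189.8734
  2       105.00        85.8379       171.6758         515.0274
  3       105.00        77.6111       232.8333         931.3334
  4     1,105.00       738.4852     2,953.9406      14,769.7031
  Σ                    996.8709     3,453.3865      16,405.9373
P = 996.8709; D_Mac = 3.46423 yrs; D_mod = 3.13221 yrs; C = 13.45401.
Duration effect: -3.13221 × (+0.026) = -0.081438
Convexity effect: 0.5 × 13.45401 × (0.026)² = +0.0045475
ΔP/P ≈ -0.081438 + 0.0045475 = -0.076890 = -7.6890%.

-7.69%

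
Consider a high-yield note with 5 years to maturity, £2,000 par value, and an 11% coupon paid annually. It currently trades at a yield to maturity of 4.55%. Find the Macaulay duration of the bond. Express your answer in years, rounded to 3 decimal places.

Periodic yield y = 0.0455. Discount each cash flow and weight by its year:
  t   CF        PV=CF/(1+0.0455)^t    t·PV
  1       220.00       210.4256       210.4256
  2       220.00       201.2679       402.5359
  3       220.00       192.5088       577.5264
  4       220.00       184.1308       736.5234
  5     2,220.00     1,777.1856     8,885.9281
  Σ                  2,565.5188    10,812.9393
Price P = Σ PV = 2,565.5188.
Macaulay duration = Σ(t·PV) / P = 10,812.9393 / 2,565.5188 = 4.21472 years.

4.215 years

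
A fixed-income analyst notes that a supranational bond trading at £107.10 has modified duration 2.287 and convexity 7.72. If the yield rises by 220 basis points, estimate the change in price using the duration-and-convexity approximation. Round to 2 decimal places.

-£5.19

Duration effect: -D_mod·Δy = -2.287 × (+0.022) = -0.050314
Convexity effect: ½·C·(Δy)² = 0.5 × 7.72 × (0.022)² = +0.00186824
ΔP/P ≈ -0.050314 + 0.00186824 = -0.04844576
ΔP ≈ 107.10 × (-0.04844576) = -5.188540896.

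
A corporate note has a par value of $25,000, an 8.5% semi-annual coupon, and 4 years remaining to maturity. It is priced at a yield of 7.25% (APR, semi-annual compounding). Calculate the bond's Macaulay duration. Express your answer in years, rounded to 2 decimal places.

3.49 years

Periodic yield y = 0.03625. Discount each cash flow and weight by its period:
  t   CF        PV=CF/(1+0.03625)^t    t·PV
  1     1,062.50     1,025.3317     1,025.3317
  2     1,062.50       989.4637     1,978.9273
  3     1,062.50       954.8503     2,864.5510
  4     1,062.50       921.4479     3,685.7914
  5     1,062.50       889.2139     4,446.0693
  6     1,062.50       858.1075     5,148.6448
  7     1,062.50       828.0892     5,796.6246
  8    26,062.50    19,601.9702   156,815.7613
  Σ                 26,068.4743   181,761.7014
Price P = Σ PV = 26,068.4743.
Macaulay duration = Σ(t·PV) / P = 181,761.7014 / 26,068.4743 = 6.97247 half-year periods.
In years: 6.97247 / 2 = 3.48624 years.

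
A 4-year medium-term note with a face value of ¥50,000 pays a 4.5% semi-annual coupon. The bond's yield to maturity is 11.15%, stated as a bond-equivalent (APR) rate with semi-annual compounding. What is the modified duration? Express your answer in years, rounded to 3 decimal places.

Periodic yield y = 0.05575. First find Macaulay duration:
  t   CF        PV=CF/(1+0.05575)^t    t·PV
  1     1,125.00     1,065.5932     1,065.5932
  2     1,125.00     1,009.3234     2,018.6468
  3     1,125.00       956.0250     2,868.0750
  4     1,125.00       905.5411     3,622.1644
  5     1,125.00       857.7230     4,288.6152
  6     1,125.00       812.4301     4,874.5803
  7     1,125.00       769.5288     5,386.7018
  8    51,125.00    33,124.1391   264,993.1131
  Σ                 39,500.3037   289,117.4897
P = 39,500.3037; Macaulay duration = 289,117.4897 / 39,500.3037 = 7.31937 half-year periods = 3.65969 years.
Modified duration = D_Mac / (1 + y) = 3.65969 / 1.05575 = 3.46643 years.

3.466 years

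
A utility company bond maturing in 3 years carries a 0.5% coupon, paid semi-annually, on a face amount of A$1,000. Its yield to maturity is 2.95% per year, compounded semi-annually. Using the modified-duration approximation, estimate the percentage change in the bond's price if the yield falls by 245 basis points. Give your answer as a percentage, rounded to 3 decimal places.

+7.196%

Periodic yield y = 0.01475. Modified duration first:
  t   CF        PV=CF/(1+0.01475)^t    t·PV
  1         2.50         2.4637         2.4637
  2         2.50         2.4279         4.8557
  3         2.50         2.3926         7.1777
  4         2.50         2.3578         9.4311
  5         2.50         2.3235        11.6176
  6     1,002.50       918.1846     5,509.1078
  Σ                    930.1500     5,544.6535
P = 930.1500; D_Mac = 5.96103 half-year periods = 2.98052 yrs; D_mod = 2.98052/(1+0.01475) = 2.93719 yrs.
ΔP/P ≈ -D_mod · Δy = -2.93719 × (-0.0245) = +0.071961 = +7.1961%.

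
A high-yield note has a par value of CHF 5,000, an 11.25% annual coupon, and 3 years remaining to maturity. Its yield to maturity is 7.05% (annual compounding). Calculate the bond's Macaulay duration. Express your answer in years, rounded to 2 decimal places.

2.72 years

Periodic yield y = 0.0705. Discount each cash flow and weight by its year:
  t   CF        PV=CF/(1+0.0705)^t    t·PV
  1       562.50       525.4554       525.4554
  2       562.50       490.8504       981.7009
  3     5,562.50     4,534.2975    13,602.8924
  Σ                  5,550.6033    15,110.0487
Price P = Σ PV = 5,550.6033.
Macaulay duration = Σ(t·PV) / P = 15,110.0487 / 5,550.6033 = 2.72224 years.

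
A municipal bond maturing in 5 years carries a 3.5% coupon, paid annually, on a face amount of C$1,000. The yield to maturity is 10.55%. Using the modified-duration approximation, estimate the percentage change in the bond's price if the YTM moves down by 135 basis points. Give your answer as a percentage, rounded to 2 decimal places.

Periodic yield y = 0.1055. Modified duration first:
  t   CF        PV=CF/(1+0.1055)^t    t·PV
  1        35.00        31.6599        31.6599
  2        35.00        28.6385        57.2770
  3        35.00        25.9055        77.7165
  4        35.00        23.4333        93.7331
  5     1,035.00       626.8254     3,134.1272
  Σ                    736.4626     3,394.5137
P = 736.4626; D_Mac = 4.60921 yrs; D_mod = 4.60921/(1+0.1055) = 4.16935 yrs.
ΔP/P ≈ -D_mod · Δy = -4.16935 × (-0.0135) = +0.056286 = +5.6286%.

+5.63%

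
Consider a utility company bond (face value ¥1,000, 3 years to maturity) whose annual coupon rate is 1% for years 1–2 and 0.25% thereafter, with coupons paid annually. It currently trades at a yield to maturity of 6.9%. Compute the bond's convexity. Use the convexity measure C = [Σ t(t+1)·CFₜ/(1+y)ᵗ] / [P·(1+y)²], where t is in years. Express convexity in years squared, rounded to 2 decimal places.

10.35

With y = 0.069:
  t   CF        PV=CF/(1+0.069)^t    t·PV        t(t+1)·PV
  1        10.00         9.3545         9.3545          18.7091
  2        10.00         8.7507        17.5015          52.5044
  3     1,002.50       820.6373     2,461.9120       9,847.6479
  Σ                    838.7426     2,488.7680       9,918.8614
P = 838.7426.
Convexity = Σ t(t+1)·PV / [P·(1+y)²] = 9,918.8614 / (838.7426 × 1.142761) = 10.34851.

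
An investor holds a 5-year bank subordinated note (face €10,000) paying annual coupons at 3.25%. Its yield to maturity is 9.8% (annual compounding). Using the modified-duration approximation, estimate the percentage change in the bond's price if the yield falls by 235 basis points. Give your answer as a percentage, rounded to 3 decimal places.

+9.929%

Periodic yield y = 0.098. Modified duration first:
  t   CF        PV=CF/(1+0.098)^t    t·PV
  1       325.00       295.9927       295.9927
  2       325.00       269.5744       539.1488
  3       325.00       245.5140       736.5421
  4       325.00       223.6011       894.4045
  5    10,325.00     6,469.6138    32,348.0692
  Σ                  7,504.2962    34,814.1575
P = 7,504.2962; D_Mac = 4.63923 yrs; D_mod = 4.63923/(1+0.098) = 4.22516 yrs.
ΔP/P ≈ -D_mod · Δy = -4.22516 × (-0.0235) = +0.099291 = +9.9291%.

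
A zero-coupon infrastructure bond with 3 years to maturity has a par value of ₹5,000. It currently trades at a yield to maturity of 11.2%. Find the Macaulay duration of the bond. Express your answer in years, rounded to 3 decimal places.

A zero-coupon bond has a single cash flow at maturity, so its Macaulay duration equals its maturity: 3 years.

3.000 years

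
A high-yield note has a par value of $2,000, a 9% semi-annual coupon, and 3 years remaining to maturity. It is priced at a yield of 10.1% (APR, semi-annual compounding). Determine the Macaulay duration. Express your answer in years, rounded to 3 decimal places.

Periodic yield y = 0.0505. Discount each cash flow and weight by its period:
  t   CF        PV=CF/(1+0.0505)^t    t·PV
  1        90.00        85.6735        85.6735
  2        90.00        81.5550       163.1099
  3        90.00        77.6344       232.9033
  4        90.00        73.9024       295.6094
  5        90.00        70.3497       351.7485
  6     2,090.00     1,555.1416     9,330.8497
  Σ                  1,944.2566    10,459.8943
Price P = Σ PV = 1,944.2566.
Macaulay duration = Σ(t·PV) / P = 10,459.8943 / 1,944.2566 = 5.37989 half-year periods.
In years: 5.37989 / 2 = 2.68995 years.

2.690 years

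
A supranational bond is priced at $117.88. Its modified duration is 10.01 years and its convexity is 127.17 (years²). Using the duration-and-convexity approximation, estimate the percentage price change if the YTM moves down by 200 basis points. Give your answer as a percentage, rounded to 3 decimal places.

Duration effect: -D_mod·Δy = -10.01 × (-0.02) = +0.200200
Convexity effect: ½·C·(Δy)² = 0.5 × 127.17 × (-0.02)² = +0.0254340
ΔP/P ≈ +0.200200 + 0.0254340 = +0.225634
= +22.5634%.

+22.563%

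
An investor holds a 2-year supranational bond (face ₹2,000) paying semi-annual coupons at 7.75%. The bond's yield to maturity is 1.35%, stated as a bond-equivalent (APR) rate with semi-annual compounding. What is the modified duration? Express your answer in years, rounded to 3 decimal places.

Periodic yield y = 0.00675. First find Macaulay duration:
  t   CF        PV=CF/(1+0.00675)^t    t·PV
  1        77.50        76.9804        76.9804
  2        77.50        76.4642       152.9285
  3        77.50        75.9516       227.8547
  4     2,077.50     2,022.3414     8,089.3657
  Σ                  2,251.7376     8,547.1293
P = 2,251.7376; Macaulay duration = 8,547.1293 / 2,251.7376 = 3.79579 half-year periods = 1.89790 years.
Modified duration = D_Mac / (1 + y) = 1.89790 / 1.00675 = 1.88517 years.

1.885 years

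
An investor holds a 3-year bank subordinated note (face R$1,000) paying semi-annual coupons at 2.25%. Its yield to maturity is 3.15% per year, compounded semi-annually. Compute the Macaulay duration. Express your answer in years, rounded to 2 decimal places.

2.92 years

Periodic yield y = 0.01575. Discount each cash flow and weight by its period:
  t   CF        PV=CF/(1+0.01575)^t    t·PV
  1        11.25        11.0756        11.0756
  2        11.25        10.9038        21.8076
  3        11.25        10.7348        32.2043
  4        11.25        10.5683        42.2732
  5        11.25        10.4044        52.0222
  6     1,011.25       920.7411     5,524.4468
  Σ                    974.4280     5,683.8297
Price P = Σ PV = 974.4280.
Macaulay duration = Σ(t·PV) / P = 5,683.8297 / 974.4280 = 5.83299 half-year periods.
In years: 5.83299 / 2 = 2.91650 years.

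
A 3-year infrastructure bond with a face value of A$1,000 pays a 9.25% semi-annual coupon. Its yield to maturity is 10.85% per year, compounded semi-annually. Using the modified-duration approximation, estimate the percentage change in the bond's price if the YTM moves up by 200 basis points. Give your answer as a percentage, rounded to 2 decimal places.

-5.08%

Periodic yield y = 0.05425. Modified duration first:
  t   CF        PV=CF/(1+0.05425)^t    t·PV
  1        46.25        43.8700        43.8700
  2        46.25        41.6126        83.2251
  3        46.25        39.4713       118.4138
  4        46.25        37.4401       149.7605
  5        46.25        35.5135       177.5676
  6     1,046.25       762.0331     4,572.1984
  Σ                    959.9406     5,145.0354
P = 959.9406; D_Mac = 5.35974 half-year periods = 2.67987 yrs; D_mod = 2.67987/(1+0.05425) = 2.54197 yrs.
ΔP/P ≈ -D_mod · Δy = -2.54197 × (+0.02) = -0.050839 = -5.0839%.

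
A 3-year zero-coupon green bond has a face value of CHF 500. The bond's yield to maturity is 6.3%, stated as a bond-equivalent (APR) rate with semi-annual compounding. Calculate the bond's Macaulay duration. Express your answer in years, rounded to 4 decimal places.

3.0000 years

A zero-coupon bond has a single cash flow at maturity, so its Macaulay duration equals its maturity: 3 years.
(Equivalently: 6 semi-annual periods ÷ 2 = 3 years.)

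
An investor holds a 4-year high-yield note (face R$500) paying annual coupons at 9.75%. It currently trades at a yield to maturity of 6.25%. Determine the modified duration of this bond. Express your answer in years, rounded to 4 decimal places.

3.3201 years

Periodic yield y = 0.0625. First find Macaulay duration:
  t   CF        PV=CF/(1+0.0625)^t    t·PV
  1        48.75        45.8824        45.8824
  2        48.75        43.1834        86.3668
  3        48.75        40.6432       121.9296
  4       548.75       430.5849     1,722.3395
  Σ                    560.2938     1,976.5182
P = 560.2938; Macaulay duration = 1,976.5182 / 560.2938 = 3.52765 years.
Modified duration = D_Mac / (1 + y) = 3.52765 / 1.0625 = 3.32014 years.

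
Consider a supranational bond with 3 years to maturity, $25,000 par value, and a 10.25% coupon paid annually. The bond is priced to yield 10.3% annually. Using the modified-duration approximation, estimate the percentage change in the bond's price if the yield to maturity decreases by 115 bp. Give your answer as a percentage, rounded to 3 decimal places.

+2.846%

Periodic yield y = 0.103. Modified duration first:
  t   CF        PV=CF/(1+0.103)^t    t·PV
  1     2,562.50     2,323.2094     2,323.2094
  2     2,562.50     2,106.2642     4,212.5284
  3    27,562.50    20,539.6042    61,618.8125
  Σ                 24,969.0778    68,154.5503
P = 24,969.0778; D_Mac = 2.72956 yrs; D_mod = 2.72956/(1+0.103) = 2.47467 yrs.
ΔP/P ≈ -D_mod · Δy = -2.47467 × (-0.0115) = +0.028459 = +2.8459%.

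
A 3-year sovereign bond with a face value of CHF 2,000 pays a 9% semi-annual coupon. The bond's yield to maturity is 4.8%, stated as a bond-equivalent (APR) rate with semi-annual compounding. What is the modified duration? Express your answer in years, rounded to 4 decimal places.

2.6501 years

Periodic yield y = 0.024. First find Macaulay duration:
  t   CF        PV=CF/(1+0.024)^t    t·PV
  1        90.00        87.8906        87.8906
  2        90.00        85.8307       171.6614
  3        90.00        83.8190       251.4571
  4        90.00        81.8545       327.4181
  5        90.00        79.9361       399.6803
  6     2,090.00     1,812.7860    10,876.7162
  Σ                  2,232.1170    12,114.8237
P = 2,232.1170; Macaulay duration = 12,114.8237 / 2,232.1170 = 5.42750 half-year periods = 2.71375 years.
Modified duration = D_Mac / (1 + y) = 2.71375 / 1.024 = 2.65015 years.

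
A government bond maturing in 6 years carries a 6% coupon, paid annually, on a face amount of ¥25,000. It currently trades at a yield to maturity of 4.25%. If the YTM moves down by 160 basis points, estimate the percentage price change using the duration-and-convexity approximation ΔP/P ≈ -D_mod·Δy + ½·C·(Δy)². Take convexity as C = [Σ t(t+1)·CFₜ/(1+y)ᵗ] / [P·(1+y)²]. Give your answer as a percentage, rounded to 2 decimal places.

With y = 0.0425:
  t   CF        PV=CF/(1+0.0425)^t    t·PV        t(t+1)·PV
  1     1,500.00     1,438.8489     1,438.8489       2,877.6978
  2     1,500.00     1,380.1908     2,760.3816       8,281.1449
  3     1,500.00     1,323.9240     3,971.7721      15,887.0885
  4     1,500.00     1,269.9511     5,079.8045      25,399.0223
  5     1,500.00     1,218.1785     6,090.8926      36,545.3559
  6    26,500.00    20,643.7928   123,862.7570     867,039.2988
  Σ                 27,274.8862   143,204.4568     956,029.6083
P = 27,274.8862; D_Mac = 5.25041 yrs; D_mod = 5.03637 yrs; C = 32.25197.
Duration effect: -5.03637 × (-0.016) = +0.080582
Convexity effect: 0.5 × 32.25197 × (-0.016)² = +0.0041283
ΔP/P ≈ +0.080582 + 0.0041283 = +0.084710 = +8.4710%.

+8.47%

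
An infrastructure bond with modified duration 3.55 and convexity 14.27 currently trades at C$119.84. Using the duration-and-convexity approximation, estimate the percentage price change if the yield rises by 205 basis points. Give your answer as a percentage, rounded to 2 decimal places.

Duration effect: -D_mod·Δy = -3.55 × (+0.0205) = -0.072775
Convexity effect: ½·C·(Δy)² = 0.5 × 14.27 × (0.0205)² = +0.00299848375
ΔP/P ≈ -0.072775 + 0.00299848375 = -0.06977651625
= -6.977651625%.

-6.98%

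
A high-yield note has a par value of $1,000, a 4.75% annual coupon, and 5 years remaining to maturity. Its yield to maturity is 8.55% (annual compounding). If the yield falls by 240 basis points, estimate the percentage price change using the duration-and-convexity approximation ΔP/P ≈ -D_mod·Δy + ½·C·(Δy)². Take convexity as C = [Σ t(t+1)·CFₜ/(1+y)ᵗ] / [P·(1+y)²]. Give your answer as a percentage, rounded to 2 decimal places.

With y = 0.0855:
  t   CF        PV=CF/(1+0.0855)^t    t·PV        t(t+1)·PV
  1        47.50        43.7586        43.7586          87.5173
  2        47.50        40.3120        80.6239         241.8718
  3        47.50        37.1368       111.4103         445.6412
  4        47.50        34.2117       136.8467         684.2334
  5     1,047.50       695.0321     3,475.1607      20,850.9644
  Σ                    850.4512     3,847.8003      22,310.2282
P = 850.4512; D_Mac = 4.52442 yrs; D_mod = 4.16805 yrs; C = 22.26358.
Duration effect: -4.16805 × (-0.024) = +0.100033
Convexity effect: 0.5 × 22.26358 × (-0.024)² = +0.0064119
ΔP/P ≈ +0.100033 + 0.0064119 = +0.106445 = +10.6445%.

+10.64%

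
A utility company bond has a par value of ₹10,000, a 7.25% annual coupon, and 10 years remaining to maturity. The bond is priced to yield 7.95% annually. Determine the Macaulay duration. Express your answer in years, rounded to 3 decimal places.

7.378 years

Periodic yield y = 0.0795. Discount each cash flow and weight by its year:
  t   CF        PV=CF/(1+0.0795)^t    t·PV
  1       725.00       671.6072       671.6072
  2       725.00       622.1466     1,244.2931
  3       725.00       576.3285     1,728.9854
  4       725.00       533.8846     2,135.5385
  5       725.00       494.5666     2,472.8329
  6       725.00       458.1441     2,748.8648
  7       725.00       424.4040     2,970.8281
  8       725.00       393.1487     3,145.1895
  9       725.00       364.1952     3,277.7566
  10   10,725.00     4,990.8077    49,908.0767
  Σ                  9,529.2332    70,303.9729
Price P = Σ PV = 9,529.2332.
Macaulay duration = Σ(t·PV) / P = 70,303.9729 / 9,529.2332 = 7.37772 years.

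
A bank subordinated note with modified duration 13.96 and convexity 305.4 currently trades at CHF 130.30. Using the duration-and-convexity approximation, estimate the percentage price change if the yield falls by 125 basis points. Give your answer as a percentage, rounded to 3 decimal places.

+19.836%

Duration effect: -D_mod·Δy = -13.96 × (-0.0125) = +0.174500
Convexity effect: ½·C·(Δy)² = 0.5 × 305.4 × (-0.0125)² = +0.023859375
ΔP/P ≈ +0.174500 + 0.023859375 = +0.198359375
= +19.8359375%.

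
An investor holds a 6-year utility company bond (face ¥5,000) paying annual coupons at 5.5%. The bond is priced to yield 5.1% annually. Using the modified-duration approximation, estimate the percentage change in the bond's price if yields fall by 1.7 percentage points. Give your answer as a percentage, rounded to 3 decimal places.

+8.538%

Periodic yield y = 0.051. Modified duration first:
  t   CF        PV=CF/(1+0.051)^t    t·PV
  1       275.00       261.6556       261.6556
  2       275.00       248.9587       497.9173
  3       275.00       236.8779       710.6337
  4       275.00       225.3833       901.5334
  5       275.00       214.4466     1,072.2329
  6     5,275.00     3,913.8679    23,483.2076
  Σ                  5,101.1900    26,927.1805
P = 5,101.1900; D_Mac = 5.27861 yrs; D_mod = 5.27861/(1+0.051) = 5.02246 yrs.
ΔP/P ≈ -D_mod · Δy = -5.02246 × (-0.017) = +0.085382 = +8.5382%.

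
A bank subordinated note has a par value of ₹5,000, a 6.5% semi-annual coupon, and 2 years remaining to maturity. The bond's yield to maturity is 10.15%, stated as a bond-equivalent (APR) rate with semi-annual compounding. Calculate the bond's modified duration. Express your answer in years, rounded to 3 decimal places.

Periodic yield y = 0.05075. First find Macaulay duration:
  t   CF        PV=CF/(1+0.05075)^t    t·PV
  1       162.50       154.6514       154.6514
  2       162.50       147.1820       294.3639
  3       162.50       140.0732       420.2197
  4     5,162.50     4,235.0883    16,940.3532
  Σ                  4,676.9949    17,809.5883
P = 4,676.9949; Macaulay duration = 17,809.5883 / 4,676.9949 = 3.80791 half-year periods = 1.90396 years.
Modified duration = D_Mac / (1 + y) = 1.90396 / 1.05075 = 1.81200 years.

1.812 years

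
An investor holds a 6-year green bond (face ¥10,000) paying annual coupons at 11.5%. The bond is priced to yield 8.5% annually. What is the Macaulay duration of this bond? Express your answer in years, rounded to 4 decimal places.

4.7390 years

Periodic yield y = 0.085. Discount each cash flow and weight by its year:
  t   CF        PV=CF/(1+0.085)^t    t·PV
  1     1,150.00     1,059.9078     1,059.9078
  2     1,150.00       976.8736     1,953.7472
  3     1,150.00       900.3443     2,701.0329
  4     1,150.00       829.8104     3,319.2417
  5     1,150.00       764.8022     3,824.0112
  6    11,150.00     6,834.3378    41,006.0266
  Σ                 11,366.0762    53,863.9674
Price P = Σ PV = 11,366.0762.
Macaulay duration = Σ(t·PV) / P = 53,863.9674 / 11,366.0762 = 4.73901 years.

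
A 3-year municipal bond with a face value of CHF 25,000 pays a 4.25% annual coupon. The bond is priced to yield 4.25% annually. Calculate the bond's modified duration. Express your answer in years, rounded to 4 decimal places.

Periodic yield y = 0.0425. First find Macaulay duration:
  t   CF        PV=CF/(1+0.0425)^t    t·PV
  1     1,062.50     1,019.1847     1,019.1847
  2     1,062.50       977.6352     1,955.2703
  3    26,062.50    23,003.1802    69,009.5406
  Σ                 25,000.0000    71,983.9955
P = 25,000.0000; Macaulay duration = 71,983.9955 / 25,000.0000 = 2.87936 years.
Modified duration = D_Mac / (1 + y) = 2.87936 / 1.0425 = 2.76198 years.

2.7620 years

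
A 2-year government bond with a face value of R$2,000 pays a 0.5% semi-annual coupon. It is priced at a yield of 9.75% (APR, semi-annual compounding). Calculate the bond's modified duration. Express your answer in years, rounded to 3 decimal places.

Periodic yield y = 0.04875. First find Macaulay duration:
  t   CF        PV=CF/(1+0.04875)^t    t·PV
  1         5.00         4.7676         4.7676
  2         5.00         4.5460         9.0919
  3         5.00         4.3347        13.0040
  4     2,005.00     1,657.3967     6,629.5870
  Σ                  1,671.0449     6,656.4504
P = 1,671.0449; Macaulay duration = 6,656.4504 / 1,671.0449 = 3.98341 half-year periods = 1.99170 years.
Modified duration = D_Mac / (1 + y) = 1.99170 / 1.04875 = 1.89912 years.

1.899 years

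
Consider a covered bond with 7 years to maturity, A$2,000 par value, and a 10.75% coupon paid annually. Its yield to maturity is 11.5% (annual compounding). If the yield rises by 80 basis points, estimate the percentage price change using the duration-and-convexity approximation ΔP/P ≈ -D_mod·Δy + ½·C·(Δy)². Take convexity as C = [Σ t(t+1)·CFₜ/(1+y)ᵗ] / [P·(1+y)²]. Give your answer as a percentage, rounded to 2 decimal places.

-3.65%

With y = 0.115:
  t   CF        PV=CF/(1+0.115)^t    t·PV        t(t+1)·PV
  1       215.00       192.8251       192.8251         385.6502
  2       215.00       172.9373       345.8746       1,037.6239
  3       215.00       155.1007       465.3022       1,861.2088
  4       215.00       139.1038       556.4152       2,782.0760
  5       215.00       124.7568       623.7839       3,742.7031
  6       215.00       111.8895       671.3369       4,699.3582
  7     2,215.00     1,033.8313     7,236.8188      57,894.5504
  Σ                  1,930.4445    10,092.3567      72,403.1707
P = 1,930.4445; D_Mac = 5.22800 yrs; D_mod = 4.68879 yrs; C = 30.16828.
Duration effect: -4.68879 × (+0.008) = -0.037510
Convexity effect: 0.5 × 30.16828 × (0.008)² = +0.0009654
ΔP/P ≈ -0.037510 + 0.0009654 = -0.036545 = -3.6545%.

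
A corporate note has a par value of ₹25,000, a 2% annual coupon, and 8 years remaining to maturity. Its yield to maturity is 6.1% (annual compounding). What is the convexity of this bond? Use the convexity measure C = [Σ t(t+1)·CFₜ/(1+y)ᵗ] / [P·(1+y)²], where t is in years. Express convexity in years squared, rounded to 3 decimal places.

With y = 0.061:
  t   CF        PV=CF/(1+0.061)^t    t·PV        t(t+1)·PV
  1       500.00       471.2535       471.2535         942.5071
  2       500.00       444.1598       888.3196       2,664.9587
  3       500.00       418.6237     1,255.8712       5,023.4849
  4       500.00       394.5558     1,578.2233       7,891.1167
  5       500.00       371.8717     1,859.3583      11,156.1499
  6       500.00       350.4917     2,102.9500      14,720.6501
  7       500.00       330.3409     2,312.3861      18,499.0891
  8    25,500.00    15,878.7792   127,030.2335   1,143,272.1011
  Σ                 18,660.0763   137,498.5956   1,204,170.0575
P = 18,660.0763.
Convexity = Σ t(t+1)·PV / [P·(1+y)²] = 1,204,170.0575 / (18,660.0763 × 1.125721) = 57.32494.

57.325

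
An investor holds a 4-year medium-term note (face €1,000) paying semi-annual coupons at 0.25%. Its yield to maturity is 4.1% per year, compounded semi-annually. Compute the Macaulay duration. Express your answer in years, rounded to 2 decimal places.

Periodic yield y = 0.0205. Discount each cash flow and weight by its period:
  t   CF        PV=CF/(1+0.0205)^t    t·PV
  1         1.25         1.2249         1.2249
  2         1.25         1.2003         2.4006
  3         1.25         1.1762         3.5285
  4         1.25         1.1525         4.6102
  5         1.25         1.1294         5.6470
  6         1.25         1.1067         6.6402
  7         1.25         1.0845         7.5913
  8     1,001.25       851.2134     6,809.7073
  Σ                    859.2879     6,841.3499
Price P = Σ PV = 859.2879.
Macaulay duration = Σ(t·PV) / P = 6,841.3499 / 859.2879 = 7.96165 half-year periods.
In years: 7.96165 / 2 = 3.98083 years.

3.98 years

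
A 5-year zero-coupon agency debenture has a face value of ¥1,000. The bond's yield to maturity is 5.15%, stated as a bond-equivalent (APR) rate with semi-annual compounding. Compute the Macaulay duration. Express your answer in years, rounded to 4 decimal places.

A zero-coupon bond has a single cash flow at maturity, so its Macaulay duration equals its maturity: 5 years.
(Equivalently: 10 semi-annual periods ÷ 2 = 5 years.)

5.0000 years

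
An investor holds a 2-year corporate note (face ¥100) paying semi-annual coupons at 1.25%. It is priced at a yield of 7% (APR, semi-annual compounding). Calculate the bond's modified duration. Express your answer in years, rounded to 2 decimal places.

1.91 years

Periodic yield y = 0.035. First find Macaulay duration:
  t   CF        PV=CF/(1+0.035)^t    t·PV
  1        0.625         0.6039         0.6039
  2        0.625         0.5834         1.1669
  3        0.625         0.5637         1.6911
  4      100.625        87.6889       350.7555
  Σ                     89.4399       354.2174
P = 89.4399; Macaulay duration = 354.2174 / 89.4399 = 3.96040 half-year periods = 1.98020 years.
Modified duration = D_Mac / (1 + y) = 1.98020 / 1.035 = 1.91323 years.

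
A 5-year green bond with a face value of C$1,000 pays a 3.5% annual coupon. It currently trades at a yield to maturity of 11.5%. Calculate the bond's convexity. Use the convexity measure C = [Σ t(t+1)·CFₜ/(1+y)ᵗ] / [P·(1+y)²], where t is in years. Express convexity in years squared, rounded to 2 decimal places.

21.59

With y = 0.115:
  t   CF        PV=CF/(1+0.115)^t    t·PV        t(t+1)·PV
  1        35.00        31.3901        31.3901          62.7803
  2        35.00        28.1526        56.3052         168.9155
  3        35.00        25.2490        75.7469         302.9875
  4        35.00        22.6448        90.5792         452.8961
  5     1,035.00       600.5733     3,002.8664      18,017.1987
  Σ                    708.0098     3,256.8878      19,004.7780
P = 708.0098.
Convexity = Σ t(t+1)·PV / [P·(1+y)²] = 19,004.7780 / (708.0098 × 1.243225) = 21.59105.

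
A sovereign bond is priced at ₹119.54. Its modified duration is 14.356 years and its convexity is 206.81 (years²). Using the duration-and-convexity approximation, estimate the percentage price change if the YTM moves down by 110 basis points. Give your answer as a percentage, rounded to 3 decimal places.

Duration effect: -D_mod·Δy = -14.356 × (-0.011) = +0.157916
Convexity effect: ½·C·(Δy)² = 0.5 × 206.81 × (-0.011)² = +0.012512005
ΔP/P ≈ +0.157916 + 0.012512005 = +0.170428005
= +17.0428005%.

+17.043%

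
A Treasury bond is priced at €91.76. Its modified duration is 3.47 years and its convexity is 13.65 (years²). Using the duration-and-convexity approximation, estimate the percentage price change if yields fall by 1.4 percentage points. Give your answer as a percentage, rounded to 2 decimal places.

Duration effect: -D_mod·Δy = -3.47 × (-0.014) = +0.048580
Convexity effect: ½·C·(Δy)² = 0.5 × 13.65 × (-0.014)² = +0.0013377
ΔP/P ≈ +0.048580 + 0.0013377 = +0.0499177
= +4.99177%.

+4.99%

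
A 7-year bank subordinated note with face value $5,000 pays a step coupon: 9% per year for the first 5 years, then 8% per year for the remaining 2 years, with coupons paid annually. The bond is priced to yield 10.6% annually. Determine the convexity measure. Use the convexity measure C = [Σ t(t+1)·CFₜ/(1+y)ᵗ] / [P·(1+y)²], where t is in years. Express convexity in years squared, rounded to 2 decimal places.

With y = 0.106:
  t   CF        PV=CF/(1+0.106)^t    t·PV        t(t+1)·PV
  1       450.00       406.8716       406.8716         813.7432
  2       450.00       367.8767       735.7534       2,207.2601
  3       450.00       332.6191       997.8572       3,991.4287
  4       450.00       300.7406     1,202.9622       6,014.8112
  5       450.00       271.9173     1,359.5866       8,157.5197
  6       400.00       218.5391     1,311.2348       9,178.6439
  7     5,400.00     2,667.5211    18,672.6480     149,381.1842
  Σ                  4,566.0855    24,686.9139     179,744.5911
P = 4,566.0855.
Convexity = Σ t(t+1)·PV / [P·(1+y)²] = 179,744.5911 / (4,566.0855 × 1.223236) = 32.18115.

32.18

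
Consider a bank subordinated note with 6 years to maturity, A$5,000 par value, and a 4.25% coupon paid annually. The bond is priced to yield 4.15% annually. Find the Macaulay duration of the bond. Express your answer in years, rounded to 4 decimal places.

Periodic yield y = 0.0415. Discount each cash flow and weight by its year:
  t   CF        PV=CF/(1+0.0415)^t    t·PV
  1       212.50       204.0326       204.0326
  2       212.50       195.9027       391.8054
  3       212.50       188.0967       564.2900
  4       212.50       180.6017       722.4068
  5       212.50       173.4054       867.0269
  6     5,212.50     4,084.0441    24,504.2646
  Σ                  5,026.0832    27,253.8263
Price P = Σ PV = 5,026.0832.
Macaulay duration = Σ(t·PV) / P = 27,253.8263 / 5,026.0832 = 5.42248 years.

5.4225 years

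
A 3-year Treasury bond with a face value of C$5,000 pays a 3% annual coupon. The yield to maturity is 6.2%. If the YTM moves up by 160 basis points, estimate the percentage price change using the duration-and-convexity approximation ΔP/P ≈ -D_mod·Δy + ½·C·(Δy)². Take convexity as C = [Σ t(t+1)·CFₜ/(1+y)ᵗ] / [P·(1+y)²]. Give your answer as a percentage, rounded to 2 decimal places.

With y = 0.062:
  t   CF        PV=CF/(1+0.062)^t    t·PV        t(t+1)·PV
  1       150.00       141.2429       141.2429         282.4859
  2       150.00       132.9971       265.9942         797.9827
  3     5,150.00     4,299.6557    12,898.9671      51,595.8682
  Σ                  4,573.8957    13,306.2042      52,676.3368
P = 4,573.8957; D_Mac = 2.90916 yrs; D_mod = 2.73932 yrs; C = 10.21128.
Duration effect: -2.73932 × (+0.016) = -0.043829
Convexity effect: 0.5 × 10.21128 × (0.016)² = +0.0013070
ΔP/P ≈ -0.043829 + 0.0013070 = -0.042522 = -4.2522%.

-4.25%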